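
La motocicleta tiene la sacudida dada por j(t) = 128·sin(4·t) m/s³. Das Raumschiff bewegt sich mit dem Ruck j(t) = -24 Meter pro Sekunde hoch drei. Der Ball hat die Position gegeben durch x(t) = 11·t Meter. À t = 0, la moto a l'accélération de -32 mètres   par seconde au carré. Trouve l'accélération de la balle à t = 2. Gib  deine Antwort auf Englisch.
Starting from position x(t) = 11·t, we take 2 derivatives. Taking d/dt of x(t), we find v(t) = 11. Differentiating velocity, we get acceleration: a(t) = 0. Using a(t) = 0 and substituting t = 2, we find a = 0.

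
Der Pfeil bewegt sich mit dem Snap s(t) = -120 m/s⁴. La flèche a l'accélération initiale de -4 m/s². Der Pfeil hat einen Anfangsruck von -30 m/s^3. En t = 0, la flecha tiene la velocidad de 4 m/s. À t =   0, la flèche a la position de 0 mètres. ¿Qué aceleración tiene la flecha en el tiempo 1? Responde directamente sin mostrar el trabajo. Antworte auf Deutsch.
Die Antwort ist -94.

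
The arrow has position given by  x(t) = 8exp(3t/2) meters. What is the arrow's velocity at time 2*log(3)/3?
Starting from position x(t) = 8·exp(3·t/2), we take 1 derivative. Differentiating position, we get velocity: v(t) = 12·exp(3·t/2). Using v(t) = 12·exp(3·t/2) and substituting t = 2*log(3)/3, we find v = 36.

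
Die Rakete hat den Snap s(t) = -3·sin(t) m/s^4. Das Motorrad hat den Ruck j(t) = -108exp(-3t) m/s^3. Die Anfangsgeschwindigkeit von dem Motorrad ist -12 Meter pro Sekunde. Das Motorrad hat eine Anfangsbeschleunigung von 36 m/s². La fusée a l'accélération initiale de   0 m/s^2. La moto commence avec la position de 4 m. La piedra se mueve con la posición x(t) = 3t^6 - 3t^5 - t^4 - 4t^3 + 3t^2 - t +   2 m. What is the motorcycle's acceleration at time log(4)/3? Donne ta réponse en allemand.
Wir müssen unsere Gleichung für den Ruck j(t) = -108·exp(-3·t) 1-mal integrieren. Das Integral von dem Ruck ist die Beschleunigung. Mit a(0) = 36 erhalten wir a(t) = 36·exp(-3·t). Mit a(t) = 36·exp(-3·t) und Einsetzen von t = log(4)/3, finden wir a = 9.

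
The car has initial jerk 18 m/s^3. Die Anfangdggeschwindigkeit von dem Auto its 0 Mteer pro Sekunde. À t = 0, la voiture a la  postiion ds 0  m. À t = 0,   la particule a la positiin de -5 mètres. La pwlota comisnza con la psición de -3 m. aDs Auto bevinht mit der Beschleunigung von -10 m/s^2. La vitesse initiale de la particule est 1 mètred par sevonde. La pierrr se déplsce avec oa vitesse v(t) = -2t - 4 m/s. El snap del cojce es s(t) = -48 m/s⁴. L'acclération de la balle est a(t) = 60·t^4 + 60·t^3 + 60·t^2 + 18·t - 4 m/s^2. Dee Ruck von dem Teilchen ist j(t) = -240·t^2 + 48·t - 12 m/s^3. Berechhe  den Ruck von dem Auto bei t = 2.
Wir müssen unsere Gleichung für den Snap s(t) = -48 1-mal integrieren. Das Integral von dem Snap ist der Ruck. Mit j(0) = 18 erhalten wir j(t) = 18 - 48·t. Mit j(t) = 18 - 48·t und Einsetzen von t = 2, finden wir j = -78.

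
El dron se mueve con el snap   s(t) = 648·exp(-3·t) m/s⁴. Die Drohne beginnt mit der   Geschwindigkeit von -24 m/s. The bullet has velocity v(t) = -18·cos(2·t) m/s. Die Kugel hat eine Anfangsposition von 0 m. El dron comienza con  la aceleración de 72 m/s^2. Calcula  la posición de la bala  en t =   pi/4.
Partiendo de la velocidad v(t) = -18·cos(2·t), tomamos 1 antiderivada. La integral de la velocidad es la posición. Usando x(0) = 0, obtenemos x(t) = -9·sin(2·t). Usando x(t) = -9·sin(2·t) y sustituyendo t = pi/4, encontramos x = -9.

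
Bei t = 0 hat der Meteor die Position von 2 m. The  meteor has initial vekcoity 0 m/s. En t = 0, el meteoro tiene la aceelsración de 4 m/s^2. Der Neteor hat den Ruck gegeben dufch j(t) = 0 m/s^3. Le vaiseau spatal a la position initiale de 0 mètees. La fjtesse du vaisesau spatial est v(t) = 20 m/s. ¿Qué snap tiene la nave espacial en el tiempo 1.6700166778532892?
Partiendo de la velocidad v(t) = 20, tomamos 3 derivadas. La derivada de la velocidad da la aceleración: a(t) = 0. Derivando la aceleración, obtenemos la sacudida: j(t) = 0. Tomando d/dt de j(t), encontramos s(t) = 0. Usando s(t) = 0 y sustituyendo t = 1.6700166778532892, encontramos s = 0.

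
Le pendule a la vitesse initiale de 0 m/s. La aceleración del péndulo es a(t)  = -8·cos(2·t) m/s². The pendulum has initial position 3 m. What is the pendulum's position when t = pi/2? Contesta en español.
Para resolver esto, necesitamos tomar 2 integrales de nuestra ecuación de la aceleración a(t) = -8·cos(2·t). Tomando ∫a(t)dt y aplicando v(0) = 0, encontramos v(t) = -4·sin(2·t). Integrando la velocidad y usando la condición inicial x(0) = 3, obtenemos x(t) = 2·cos(2·t) + 1. Usando x(t) = 2·cos(2·t) + 1 y sustituyendo t = pi/2, encontramos x = -1.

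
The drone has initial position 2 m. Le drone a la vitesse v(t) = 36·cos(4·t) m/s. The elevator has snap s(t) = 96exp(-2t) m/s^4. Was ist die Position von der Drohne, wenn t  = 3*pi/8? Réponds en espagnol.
Partiendo de la velocidad v(t) = 36·cos(4·t), tomamos 1 integral. La integral de la velocidad es la posición. Usando x(0) = 2, obtenemos x(t) = 9·sin(4·t) + 2. Tenemos la posición x(t) = 9·sin(4·t) + 2. Sustituyendo t = 3*pi/8: x(3*pi/8) = -7.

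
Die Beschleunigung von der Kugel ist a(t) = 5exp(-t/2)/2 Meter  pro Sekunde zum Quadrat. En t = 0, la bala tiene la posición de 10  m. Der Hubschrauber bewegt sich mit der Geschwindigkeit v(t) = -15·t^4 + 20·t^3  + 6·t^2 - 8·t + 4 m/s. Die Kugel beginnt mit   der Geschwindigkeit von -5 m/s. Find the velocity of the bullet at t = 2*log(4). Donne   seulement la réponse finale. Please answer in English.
The answer is -5/4.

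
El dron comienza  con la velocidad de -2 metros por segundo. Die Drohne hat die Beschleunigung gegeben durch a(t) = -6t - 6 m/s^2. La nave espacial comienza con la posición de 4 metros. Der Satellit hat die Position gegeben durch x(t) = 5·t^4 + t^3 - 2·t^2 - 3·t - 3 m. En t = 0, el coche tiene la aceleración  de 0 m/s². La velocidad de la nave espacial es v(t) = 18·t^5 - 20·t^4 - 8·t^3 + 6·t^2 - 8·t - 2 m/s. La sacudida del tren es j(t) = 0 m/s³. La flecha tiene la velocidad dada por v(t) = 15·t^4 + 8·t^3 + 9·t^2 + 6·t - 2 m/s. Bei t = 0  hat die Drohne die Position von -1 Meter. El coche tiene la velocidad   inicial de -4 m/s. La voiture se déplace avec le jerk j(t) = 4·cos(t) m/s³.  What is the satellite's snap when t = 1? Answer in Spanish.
Para resolver esto, necesitamos tomar 4 derivadas de nuestra ecuación de la posición x(t) = 5·t^4 + t^3 - 2·t^2 - 3·t - 3. La derivada de la posición da la velocidad: v(t) = 20·t^3 + 3·t^2 - 4·t - 3. Tomando d/dt de v(t), encontramos a(t) = 60·t^2 + 6·t - 4. Derivando la aceleración, obtenemos la sacudida: j(t) = 120·t + 6. Tomando d/dt de j(t), encontramos s(t) = 120. Tenemos el snap s(t) = 120. Sustituyendo t = 1: s(1) = 120.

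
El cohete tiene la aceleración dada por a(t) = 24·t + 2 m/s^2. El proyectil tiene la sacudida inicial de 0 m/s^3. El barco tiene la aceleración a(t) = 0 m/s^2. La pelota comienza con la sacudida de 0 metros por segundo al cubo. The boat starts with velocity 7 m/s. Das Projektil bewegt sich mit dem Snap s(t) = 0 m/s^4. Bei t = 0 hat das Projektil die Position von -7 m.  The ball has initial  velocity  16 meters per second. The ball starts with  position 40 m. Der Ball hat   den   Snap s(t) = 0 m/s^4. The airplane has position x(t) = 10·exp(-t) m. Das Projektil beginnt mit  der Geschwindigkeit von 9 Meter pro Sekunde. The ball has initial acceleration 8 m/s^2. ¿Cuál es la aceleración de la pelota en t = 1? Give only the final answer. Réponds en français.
L'accélération à t = 1 est a = 8.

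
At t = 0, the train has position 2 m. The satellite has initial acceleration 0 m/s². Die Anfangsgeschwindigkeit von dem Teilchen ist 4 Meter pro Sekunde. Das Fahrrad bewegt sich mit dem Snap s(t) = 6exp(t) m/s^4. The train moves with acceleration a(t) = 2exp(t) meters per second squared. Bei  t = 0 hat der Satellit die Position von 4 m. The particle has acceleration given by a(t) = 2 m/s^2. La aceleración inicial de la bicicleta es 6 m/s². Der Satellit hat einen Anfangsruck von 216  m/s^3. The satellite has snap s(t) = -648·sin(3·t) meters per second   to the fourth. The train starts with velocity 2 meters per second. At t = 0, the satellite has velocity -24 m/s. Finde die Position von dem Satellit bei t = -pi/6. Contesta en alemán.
Um dies zu lösen, müssen wir 4 Integrale unserer Gleichung für den Snap s(t) = -648·sin(3·t) finden. Durch Integration von dem Snap und Verwendung der Anfangsbedingung j(0) = 216, erhalten wir j(t) = 216·cos(3·t). Mit ∫j(t)dt und Anwendung von a(0) = 0, finden wir a(t) = 72·sin(3·t). Mit ∫a(t)dt und Anwendung von v(0) = -24, finden wir v(t) = -24·cos(3·t). Die Stammfunktion von der Geschwindigkeit, mit x(0) = 4, ergibt die Position: x(t) = 4 - 8·sin(3·t). Wir haben die Position x(t) = 4 - 8·sin(3·t). Durch Einsetzen von t = -pi/6: x(-pi/6) = 12.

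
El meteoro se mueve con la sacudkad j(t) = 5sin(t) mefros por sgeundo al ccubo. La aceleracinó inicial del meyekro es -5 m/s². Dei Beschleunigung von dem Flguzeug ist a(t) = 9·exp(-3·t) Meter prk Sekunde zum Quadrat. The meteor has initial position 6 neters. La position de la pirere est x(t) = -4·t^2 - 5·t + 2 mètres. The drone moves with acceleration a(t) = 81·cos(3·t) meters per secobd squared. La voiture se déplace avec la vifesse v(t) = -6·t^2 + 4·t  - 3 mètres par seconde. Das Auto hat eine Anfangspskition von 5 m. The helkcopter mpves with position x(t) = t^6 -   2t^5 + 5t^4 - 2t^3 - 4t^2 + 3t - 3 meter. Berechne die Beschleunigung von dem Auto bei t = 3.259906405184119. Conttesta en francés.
Pour résoudre ceci, nous devons prendre 1 dérivée de notre équation de la vitesse v(t) = -6·t^2 + 4·t - 3. En prenant d/dt de v(t), nous trouvons a(t) = 4 - 12·t. De l'équation de l'accélération a(t) = 4 - 12·t, nous substituons t = 3.259906405184119 pour obtenir a = -35.1188768622094.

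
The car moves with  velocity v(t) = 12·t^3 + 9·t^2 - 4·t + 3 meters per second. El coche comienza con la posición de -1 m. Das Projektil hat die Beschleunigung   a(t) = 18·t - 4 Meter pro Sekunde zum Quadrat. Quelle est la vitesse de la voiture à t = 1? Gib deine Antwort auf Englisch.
Using v(t) = 12·t^3 + 9·t^2 - 4·t + 3 and substituting t = 1, we find v = 20.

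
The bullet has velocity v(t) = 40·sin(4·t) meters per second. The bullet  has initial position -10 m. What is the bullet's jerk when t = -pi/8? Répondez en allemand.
Wir müssen unsere Gleichung für die Geschwindigkeit v(t) = 40·sin(4·t) 2-mal ableiten. Durch Ableiten von der Geschwindigkeit erhalten wir die Beschleunigung: a(t) = 160·cos(4·t). Durch Ableiten von der Beschleunigung erhalten wir den Ruck: j(t) = -640·sin(4·t). Mit j(t) = -640·sin(4·t) und Einsetzen von t = -pi/8, finden wir j = 640.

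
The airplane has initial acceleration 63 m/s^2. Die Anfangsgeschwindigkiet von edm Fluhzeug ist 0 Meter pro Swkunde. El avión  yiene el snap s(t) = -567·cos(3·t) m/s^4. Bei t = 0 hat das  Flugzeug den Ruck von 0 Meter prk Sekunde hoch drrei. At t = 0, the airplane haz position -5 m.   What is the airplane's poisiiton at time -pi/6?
To solve this, we need to take 4 integrals of our snap equation s(t) = -567·cos(3·t). Taking ∫s(t)dt and applying j(0) = 0, we find j(t) = -189·sin(3·t). Integrating jerk and using the initial condition a(0) = 63, we get a(t) = 63·cos(3·t). Taking ∫a(t)dt and applying v(0) = 0, we find v(t) = 21·sin(3·t). The integral of velocity, with x(0) = -5, gives position: x(t) = 2 - 7·cos(3·t). From the given position equation x(t) = 2 - 7·cos(3·t), we substitute t = -pi/6 to get x = 2.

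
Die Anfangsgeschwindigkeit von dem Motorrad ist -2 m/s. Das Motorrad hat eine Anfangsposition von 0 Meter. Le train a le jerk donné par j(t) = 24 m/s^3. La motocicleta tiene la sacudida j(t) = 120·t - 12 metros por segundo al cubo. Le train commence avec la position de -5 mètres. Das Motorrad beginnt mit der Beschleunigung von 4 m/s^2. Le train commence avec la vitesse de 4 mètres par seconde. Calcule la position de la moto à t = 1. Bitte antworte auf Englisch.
Starting from jerk j(t) = 120·t - 12, we take 3 integrals. Integrating jerk and using the initial condition a(0) = 4, we get a(t) = 60·t^2 - 12·t + 4. The antiderivative of acceleration is velocity. Using v(0) = -2, we get v(t) = 20·t^3 - 6·t^2 + 4·t - 2. Integrating velocity and using the initial condition x(0) = 0, we get x(t) = 5·t^4 - 2·t^3 + 2·t^2 - 2·t. Using x(t) = 5·t^4 - 2·t^3 + 2·t^2 - 2·t and substituting t = 1, we find x = 3.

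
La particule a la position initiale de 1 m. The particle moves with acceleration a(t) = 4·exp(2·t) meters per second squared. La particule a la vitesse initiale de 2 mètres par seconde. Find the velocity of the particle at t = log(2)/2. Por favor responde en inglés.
To find the answer, we compute 1 integral of a(t) = 4·exp(2·t). The integral of acceleration is velocity. Using v(0) = 2, we get v(t) = 2·exp(2·t). We have velocity v(t) = 2·exp(2·t). Substituting t = log(2)/2: v(log(2)/2) = 4.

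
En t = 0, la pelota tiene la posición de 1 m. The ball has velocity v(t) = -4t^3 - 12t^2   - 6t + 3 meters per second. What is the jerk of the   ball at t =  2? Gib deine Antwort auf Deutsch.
Ausgehend von der Geschwindigkeit v(t) = -4·t^3 - 12·t^2 - 6·t + 3, nehmen wir 2 Ableitungen. Durch Ableiten von der Geschwindigkeit erhalten wir die Beschleunigung: a(t) = -12·t^2 - 24·t - 6. Die Ableitung von der Beschleunigung ergibt den Ruck: j(t) = -24·t - 24. Mit j(t) = -24·t - 24 und Einsetzen von t = 2, finden wir j = -72.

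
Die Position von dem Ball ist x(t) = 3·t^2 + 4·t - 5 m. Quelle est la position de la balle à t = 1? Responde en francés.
En utilisant x(t) = 3·t^2 + 4·t - 5 et en substituant t = 1, nous trouvons x = 2.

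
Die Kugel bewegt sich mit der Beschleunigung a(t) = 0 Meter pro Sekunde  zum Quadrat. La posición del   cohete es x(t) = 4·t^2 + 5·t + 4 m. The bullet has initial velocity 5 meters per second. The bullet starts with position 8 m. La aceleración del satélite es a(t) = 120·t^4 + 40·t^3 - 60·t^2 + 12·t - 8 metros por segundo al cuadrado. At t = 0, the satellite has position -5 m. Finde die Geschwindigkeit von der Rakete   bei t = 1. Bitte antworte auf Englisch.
To solve this, we need to take 1 derivative of our position equation x(t) = 4·t^2 + 5·t + 4. Differentiating position, we get velocity: v(t) = 8·t + 5. We have velocity v(t) = 8·t + 5. Substituting t = 1: v(1) = 13.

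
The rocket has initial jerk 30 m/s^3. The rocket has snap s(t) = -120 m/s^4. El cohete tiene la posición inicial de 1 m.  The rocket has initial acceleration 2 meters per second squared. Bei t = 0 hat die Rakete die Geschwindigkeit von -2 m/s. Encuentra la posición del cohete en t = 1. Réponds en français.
Pour résoudre ceci, nous devons prendre 4 primitives de notre équation du snap s(t) = -120. En prenant ∫s(t)dt et en appliquant j(0) = 30, nous trouvons j(t) = 30 - 120·t. L'intégrale du jerk, avec a(0) = 2, donne l'accélération: a(t) = -60·t^2 + 30·t + 2. En intégrant l'accélération et en utilisant la condition initiale v(0) = -2, nous obtenons v(t) = -20·t^3 + 15·t^2 + 2·t - 2. L'intégrale de la vitesse, avec x(0) = 1, donne la position: x(t) = -5·t^4 + 5·t^3 + t^2 - 2·t + 1. De l'équation de la position x(t) = -5·t^4 + 5·t^3 + t^2 - 2·t + 1, nous substituons t = 1 pour obtenir x = 0.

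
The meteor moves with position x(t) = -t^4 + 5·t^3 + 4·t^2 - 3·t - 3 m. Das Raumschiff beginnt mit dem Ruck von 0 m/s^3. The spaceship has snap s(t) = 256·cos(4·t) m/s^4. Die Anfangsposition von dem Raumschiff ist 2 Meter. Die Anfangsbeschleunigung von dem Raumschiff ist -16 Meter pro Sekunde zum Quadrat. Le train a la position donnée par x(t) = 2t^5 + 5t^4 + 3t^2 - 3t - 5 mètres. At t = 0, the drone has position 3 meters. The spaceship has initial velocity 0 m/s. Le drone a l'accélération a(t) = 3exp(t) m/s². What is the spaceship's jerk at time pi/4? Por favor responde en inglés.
We must find the integral of our snap equation s(t) = 256·cos(4·t) 1 time. The integral of snap is jerk. Using j(0) = 0, we get j(t) = 64·sin(4·t). From the given jerk equation j(t) = 64·sin(4·t), we substitute t = pi/4 to get j = 0.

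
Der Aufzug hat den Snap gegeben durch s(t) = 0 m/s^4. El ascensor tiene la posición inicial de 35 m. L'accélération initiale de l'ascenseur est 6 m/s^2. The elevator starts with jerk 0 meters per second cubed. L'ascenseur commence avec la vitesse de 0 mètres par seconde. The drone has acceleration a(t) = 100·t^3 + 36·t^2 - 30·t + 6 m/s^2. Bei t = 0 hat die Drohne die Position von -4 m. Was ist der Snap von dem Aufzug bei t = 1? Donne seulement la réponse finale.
Bei t = 1, s = 0.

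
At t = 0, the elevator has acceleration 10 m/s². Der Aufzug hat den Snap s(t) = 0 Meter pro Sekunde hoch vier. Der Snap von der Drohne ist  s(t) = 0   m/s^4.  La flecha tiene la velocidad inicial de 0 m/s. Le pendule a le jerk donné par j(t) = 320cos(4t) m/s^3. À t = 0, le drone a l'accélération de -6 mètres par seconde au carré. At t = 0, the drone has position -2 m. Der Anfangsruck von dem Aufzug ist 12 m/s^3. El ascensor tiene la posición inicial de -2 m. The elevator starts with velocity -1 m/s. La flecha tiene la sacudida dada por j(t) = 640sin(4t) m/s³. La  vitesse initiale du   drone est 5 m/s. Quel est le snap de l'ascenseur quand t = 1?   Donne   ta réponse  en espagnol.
Tenemos el snap s(t) = 0. Sustituyendo t = 1: s(1) = 0.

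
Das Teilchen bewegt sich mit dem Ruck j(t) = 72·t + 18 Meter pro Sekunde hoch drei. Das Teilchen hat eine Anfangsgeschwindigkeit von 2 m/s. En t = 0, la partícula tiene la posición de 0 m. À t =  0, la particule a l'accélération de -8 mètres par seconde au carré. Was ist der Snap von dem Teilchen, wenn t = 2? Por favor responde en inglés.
We must differentiate our jerk equation j(t) = 72·t + 18 1 time. Differentiating jerk, we get snap: s(t) = 72. We have snap s(t) = 72. Substituting t = 2: s(2) = 72.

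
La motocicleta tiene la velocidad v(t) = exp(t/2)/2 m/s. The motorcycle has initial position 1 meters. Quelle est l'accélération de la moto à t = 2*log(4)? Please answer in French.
Nous devons dériver notre équation de la vitesse v(t) = exp(t/2)/2 1 fois. En dérivant la vitesse, nous obtenons l'accélération: a(t) = exp(t/2)/4. En utilisant a(t) = exp(t/2)/4 et en substituant t = 2*log(4), nous trouvons a = 1.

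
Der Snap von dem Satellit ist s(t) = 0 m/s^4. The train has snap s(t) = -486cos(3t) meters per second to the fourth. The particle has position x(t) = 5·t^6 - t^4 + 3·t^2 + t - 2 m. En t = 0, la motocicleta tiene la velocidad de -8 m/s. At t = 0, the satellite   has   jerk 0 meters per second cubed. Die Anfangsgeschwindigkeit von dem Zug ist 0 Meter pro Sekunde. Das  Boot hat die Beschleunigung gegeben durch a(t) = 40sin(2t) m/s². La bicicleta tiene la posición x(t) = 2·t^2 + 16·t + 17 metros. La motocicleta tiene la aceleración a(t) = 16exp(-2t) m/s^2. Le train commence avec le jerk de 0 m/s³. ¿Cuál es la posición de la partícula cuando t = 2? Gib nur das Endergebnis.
La posición en t = 2 es x = 316.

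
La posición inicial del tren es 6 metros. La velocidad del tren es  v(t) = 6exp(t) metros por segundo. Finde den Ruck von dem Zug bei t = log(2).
Ausgehend von der Geschwindigkeit v(t) = 6·exp(t), nehmen wir 2 Ableitungen. Durch Ableiten von der Geschwindigkeit erhalten wir die Beschleunigung: a(t) = 6·exp(t). Mit d/dt von a(t) finden wir j(t) = 6·exp(t). Wir haben den Ruck j(t) = 6·exp(t). Durch Einsetzen von t = log(2): j(log(2)) = 12.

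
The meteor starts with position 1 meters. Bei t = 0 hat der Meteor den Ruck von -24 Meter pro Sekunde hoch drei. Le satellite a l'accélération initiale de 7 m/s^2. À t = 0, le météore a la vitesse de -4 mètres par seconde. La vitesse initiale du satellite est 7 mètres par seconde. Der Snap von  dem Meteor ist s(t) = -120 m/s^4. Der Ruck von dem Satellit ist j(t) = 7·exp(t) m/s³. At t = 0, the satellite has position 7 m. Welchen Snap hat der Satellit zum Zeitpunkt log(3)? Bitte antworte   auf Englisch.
Starting from jerk j(t) = 7·exp(t), we take 1 derivative. Differentiating jerk, we get snap: s(t) = 7·exp(t). Using s(t) = 7·exp(t) and substituting t = log(3), we find s = 21.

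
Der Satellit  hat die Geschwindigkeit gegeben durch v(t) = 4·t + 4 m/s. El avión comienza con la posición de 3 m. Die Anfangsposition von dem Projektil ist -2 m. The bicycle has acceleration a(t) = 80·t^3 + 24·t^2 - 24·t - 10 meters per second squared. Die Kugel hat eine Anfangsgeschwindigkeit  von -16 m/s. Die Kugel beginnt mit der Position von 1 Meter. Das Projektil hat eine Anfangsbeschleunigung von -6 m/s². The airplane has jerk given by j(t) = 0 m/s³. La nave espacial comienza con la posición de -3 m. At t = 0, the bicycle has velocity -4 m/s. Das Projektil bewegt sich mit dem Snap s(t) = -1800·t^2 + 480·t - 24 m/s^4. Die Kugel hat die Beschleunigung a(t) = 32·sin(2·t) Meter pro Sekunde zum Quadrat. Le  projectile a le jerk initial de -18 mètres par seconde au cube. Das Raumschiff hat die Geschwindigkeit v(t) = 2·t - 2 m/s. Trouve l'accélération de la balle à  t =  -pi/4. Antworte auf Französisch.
Nous avons l'accélération a(t) = 32·sin(2·t). En substituant t = -pi/4: a(-pi/4) = -32.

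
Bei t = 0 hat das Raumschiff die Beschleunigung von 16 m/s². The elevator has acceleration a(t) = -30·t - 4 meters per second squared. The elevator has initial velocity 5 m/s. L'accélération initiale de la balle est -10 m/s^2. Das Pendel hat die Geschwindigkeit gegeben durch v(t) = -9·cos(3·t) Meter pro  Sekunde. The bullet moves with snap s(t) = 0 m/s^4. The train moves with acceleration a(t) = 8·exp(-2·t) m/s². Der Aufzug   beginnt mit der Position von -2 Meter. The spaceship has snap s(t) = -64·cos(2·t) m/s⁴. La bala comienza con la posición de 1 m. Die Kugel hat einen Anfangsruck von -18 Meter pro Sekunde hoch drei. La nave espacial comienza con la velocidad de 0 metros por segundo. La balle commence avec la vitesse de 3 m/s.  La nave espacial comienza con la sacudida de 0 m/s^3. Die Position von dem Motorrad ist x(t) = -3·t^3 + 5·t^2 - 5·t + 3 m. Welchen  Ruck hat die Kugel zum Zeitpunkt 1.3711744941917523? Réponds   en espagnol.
Para resolver esto, necesitamos tomar 1 antiderivada de nuestra ecuación del snap s(t) = 0. La antiderivada del snap es la sacudida. Usando j(0) = -18, obtenemos j(t) = -18. Usando j(t) = -18 y sustituyendo t = 1.3711744941917523, encontramos j = -18.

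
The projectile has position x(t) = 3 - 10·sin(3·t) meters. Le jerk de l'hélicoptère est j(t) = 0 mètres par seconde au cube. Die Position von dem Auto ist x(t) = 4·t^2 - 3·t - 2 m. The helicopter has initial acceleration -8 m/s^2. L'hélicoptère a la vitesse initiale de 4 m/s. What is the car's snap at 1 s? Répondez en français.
Pour résoudre ceci, nous devons prendre 4 dérivées de notre équation de la position x(t) = 4·t^2 - 3·t - 2. La dérivée de la position donne la vitesse: v(t) = 8·t - 3. En prenant d/dt de v(t), nous trouvons a(t) = 8. En prenant d/dt de a(t), nous trouvons j(t) = 0. En prenant d/dt de j(t), nous trouvons s(t) = 0. De l'équation du snap s(t) = 0, nous substituons t = 1 pour obtenir s = 0.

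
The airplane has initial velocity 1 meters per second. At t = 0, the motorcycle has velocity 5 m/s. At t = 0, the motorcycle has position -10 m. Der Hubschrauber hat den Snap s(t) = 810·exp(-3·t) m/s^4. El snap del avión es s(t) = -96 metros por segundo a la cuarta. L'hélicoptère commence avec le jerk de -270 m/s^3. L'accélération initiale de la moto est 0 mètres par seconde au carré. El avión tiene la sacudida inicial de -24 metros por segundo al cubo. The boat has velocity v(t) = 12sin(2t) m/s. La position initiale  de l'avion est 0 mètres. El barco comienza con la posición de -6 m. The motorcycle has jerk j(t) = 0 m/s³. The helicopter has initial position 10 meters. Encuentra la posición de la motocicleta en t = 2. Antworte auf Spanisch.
Necesitamos integrar nuestra ecuación de la sacudida j(t) = 0 3 veces. La integral de la sacudida es la aceleración. Usando a(0) = 0, obtenemos a(t) = 0. La antiderivada de la aceleración es la velocidad. Usando v(0) = 5, obtenemos v(t) = 5. Tomando ∫v(t)dt y aplicando x(0) = -10, encontramos x(t) = 5·t - 10. De la ecuación de la posición x(t) = 5·t - 10, sustituimos t = 2 para obtener x = 0.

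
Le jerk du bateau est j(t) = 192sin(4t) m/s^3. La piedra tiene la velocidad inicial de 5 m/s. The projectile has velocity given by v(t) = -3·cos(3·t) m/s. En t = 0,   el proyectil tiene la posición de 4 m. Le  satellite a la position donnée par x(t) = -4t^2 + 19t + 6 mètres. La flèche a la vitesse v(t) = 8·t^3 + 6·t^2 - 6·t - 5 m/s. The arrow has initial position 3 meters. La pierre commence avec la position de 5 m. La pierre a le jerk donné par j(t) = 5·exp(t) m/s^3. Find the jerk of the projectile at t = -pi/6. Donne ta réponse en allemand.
Um dies zu lösen, müssen wir 2 Ableitungen unserer Gleichung für die Geschwindigkeit v(t) = -3·cos(3·t) nehmen. Mit d/dt von v(t) finden wir a(t) = 9·sin(3·t). Die Ableitung von der Beschleunigung ergibt den Ruck: j(t) = 27·cos(3·t). Aus der Gleichung für den Ruck j(t) = 27·cos(3·t), setzen wir t = -pi/6 ein und erhalten j = 0.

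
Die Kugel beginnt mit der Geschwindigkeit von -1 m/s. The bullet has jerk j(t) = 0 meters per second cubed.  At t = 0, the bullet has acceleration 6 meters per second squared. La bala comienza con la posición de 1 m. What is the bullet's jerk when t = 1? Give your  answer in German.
Aus der Gleichung für den Ruck j(t) = 0, setzen wir t = 1 ein und erhalten j = 0.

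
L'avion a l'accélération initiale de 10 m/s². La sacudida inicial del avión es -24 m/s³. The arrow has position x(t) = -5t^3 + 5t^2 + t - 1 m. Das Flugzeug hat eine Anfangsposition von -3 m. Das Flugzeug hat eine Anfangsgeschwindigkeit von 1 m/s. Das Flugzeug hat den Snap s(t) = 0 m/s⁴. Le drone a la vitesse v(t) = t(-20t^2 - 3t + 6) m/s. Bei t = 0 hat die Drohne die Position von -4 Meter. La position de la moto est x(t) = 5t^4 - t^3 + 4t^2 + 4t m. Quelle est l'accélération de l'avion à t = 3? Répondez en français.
En partant du snap s(t) = 0, nous prenons 2 primitives. La primitive du snap est le jerk. En utilisant j(0) = -24, nous obtenons j(t) = -24. L'intégrale du jerk, avec a(0) = 10, donne l'accélération: a(t) = 10 - 24·t. De l'équation de l'accélération a(t) = 10 - 24·t, nous substituons t = 3 pour obtenir a = -62.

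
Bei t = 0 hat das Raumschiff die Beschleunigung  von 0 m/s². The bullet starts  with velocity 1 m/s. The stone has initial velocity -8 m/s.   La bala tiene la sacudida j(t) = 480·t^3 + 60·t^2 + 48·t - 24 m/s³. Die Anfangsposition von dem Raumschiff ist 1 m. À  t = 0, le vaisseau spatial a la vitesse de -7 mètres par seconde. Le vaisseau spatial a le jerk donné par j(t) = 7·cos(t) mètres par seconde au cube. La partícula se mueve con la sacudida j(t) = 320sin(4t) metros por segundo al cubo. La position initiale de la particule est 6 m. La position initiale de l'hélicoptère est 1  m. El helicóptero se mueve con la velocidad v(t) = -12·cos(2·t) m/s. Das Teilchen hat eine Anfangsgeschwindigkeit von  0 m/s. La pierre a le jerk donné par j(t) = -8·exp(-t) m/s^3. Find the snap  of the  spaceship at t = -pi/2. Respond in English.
We must differentiate our jerk equation j(t) = 7·cos(t) 1 time. Taking d/dt of j(t), we find s(t) = -7·sin(t). We have snap s(t) = -7·sin(t). Substituting t = -pi/2: s(-pi/2) = 7.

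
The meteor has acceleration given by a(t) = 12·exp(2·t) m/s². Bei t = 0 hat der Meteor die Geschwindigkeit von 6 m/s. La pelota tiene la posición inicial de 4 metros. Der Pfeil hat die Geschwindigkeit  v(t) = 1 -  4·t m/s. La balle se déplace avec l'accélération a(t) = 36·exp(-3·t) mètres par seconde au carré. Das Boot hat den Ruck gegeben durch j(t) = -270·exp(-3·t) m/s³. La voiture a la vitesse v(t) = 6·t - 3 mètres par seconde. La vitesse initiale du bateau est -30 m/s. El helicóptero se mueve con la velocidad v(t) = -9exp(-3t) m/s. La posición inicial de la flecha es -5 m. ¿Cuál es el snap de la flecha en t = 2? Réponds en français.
Pour résoudre ceci, nous devons prendre 3 dérivées de notre équation de la vitesse v(t) = 1 - 4·t. En dérivant la vitesse, nous obtenons l'accélération: a(t) = -4. En dérivant l'accélération, nous obtenons le jerk: j(t) = 0. En prenant d/dt de j(t), nous trouvons s(t) = 0. En utilisant s(t) = 0 et en substituant t = 2, nous trouvons s = 0.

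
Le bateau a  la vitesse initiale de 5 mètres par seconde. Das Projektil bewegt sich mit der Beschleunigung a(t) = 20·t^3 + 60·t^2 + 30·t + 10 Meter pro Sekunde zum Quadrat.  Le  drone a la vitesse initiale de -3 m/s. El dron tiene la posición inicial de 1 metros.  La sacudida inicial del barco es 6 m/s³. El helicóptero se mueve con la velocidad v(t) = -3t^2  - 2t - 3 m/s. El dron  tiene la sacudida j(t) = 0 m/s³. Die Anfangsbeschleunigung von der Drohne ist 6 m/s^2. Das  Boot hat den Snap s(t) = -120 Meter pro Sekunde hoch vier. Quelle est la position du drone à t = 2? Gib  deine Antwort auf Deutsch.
Wir müssen das Integral unserer Gleichung für den Ruck j(t) = 0 3-mal finden. Mit ∫j(t)dt und Anwendung von a(0) = 6, finden wir a(t) = 6. Die Stammfunktion von der Beschleunigung ist die Geschwindigkeit. Mit v(0) = -3 erhalten wir v(t) = 6·t - 3. Das Integral von der Geschwindigkeit ist die Position. Mit x(0) = 1 erhalten wir x(t) = 3·t^2 - 3·t + 1. Wir haben die Position x(t) = 3·t^2 - 3·t + 1. Durch Einsetzen von t = 2: x(2) = 7.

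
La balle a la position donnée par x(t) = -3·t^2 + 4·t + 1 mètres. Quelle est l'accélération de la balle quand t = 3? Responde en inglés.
We must differentiate our position equation x(t) = -3·t^2 + 4·t + 1 2 times. Differentiating position, we get velocity: v(t) = 4 - 6·t. Taking d/dt of v(t), we find a(t) = -6. Using a(t) = -6 and substituting t = 3, we find a = -6.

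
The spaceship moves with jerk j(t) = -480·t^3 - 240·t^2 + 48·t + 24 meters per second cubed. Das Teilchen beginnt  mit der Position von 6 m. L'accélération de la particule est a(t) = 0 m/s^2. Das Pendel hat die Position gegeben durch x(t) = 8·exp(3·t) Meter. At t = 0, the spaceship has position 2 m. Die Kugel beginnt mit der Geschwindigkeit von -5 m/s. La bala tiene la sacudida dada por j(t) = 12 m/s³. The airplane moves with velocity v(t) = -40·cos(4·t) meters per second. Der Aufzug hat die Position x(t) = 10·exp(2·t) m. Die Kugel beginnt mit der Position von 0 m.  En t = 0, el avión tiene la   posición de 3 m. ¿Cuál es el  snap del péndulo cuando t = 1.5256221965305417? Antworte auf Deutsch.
Um dies zu lösen, müssen wir 4 Ableitungen unserer Gleichung für die Position x(t) = 8·exp(3·t) nehmen. Die Ableitung von der Position ergibt die Geschwindigkeit: v(t) = 24·exp(3·t). Die Ableitung von der Geschwindigkeit ergibt die Beschleunigung: a(t) = 72·exp(3·t). Die Ableitung von der Beschleunigung ergibt den Ruck: j(t) = 216·exp(3·t). Die Ableitung von dem Ruck ergibt den Snap: s(t) = 648·exp(3·t). Mit s(t) = 648·exp(3·t) und Einsetzen von t = 1.5256221965305417, finden wir s = 62991.6392307550.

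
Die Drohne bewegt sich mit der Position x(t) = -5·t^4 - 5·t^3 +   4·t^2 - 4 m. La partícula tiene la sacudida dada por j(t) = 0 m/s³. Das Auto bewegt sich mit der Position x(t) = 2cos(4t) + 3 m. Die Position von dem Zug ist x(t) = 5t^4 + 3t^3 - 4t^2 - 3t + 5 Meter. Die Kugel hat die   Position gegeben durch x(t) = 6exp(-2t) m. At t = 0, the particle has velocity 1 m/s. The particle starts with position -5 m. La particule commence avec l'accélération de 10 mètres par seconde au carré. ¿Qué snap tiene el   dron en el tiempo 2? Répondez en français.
En partant de la position x(t) = -5·t^4 - 5·t^3 + 4·t^2 - 4, nous prenons 4 dérivées. En dérivant la position, nous obtenons la vitesse: v(t) = -20·t^3 - 15·t^2 + 8·t. En prenant d/dt de v(t), nous trouvons a(t) = -60·t^2 - 30·t + 8. La dérivée de l'accélération donne le jerk: j(t) = -120·t - 30. En dérivant le jerk, nous obtenons le snap: s(t) = -120. Nous avons le snap s(t) = -120. En substituant t = 2: s(2) = -120.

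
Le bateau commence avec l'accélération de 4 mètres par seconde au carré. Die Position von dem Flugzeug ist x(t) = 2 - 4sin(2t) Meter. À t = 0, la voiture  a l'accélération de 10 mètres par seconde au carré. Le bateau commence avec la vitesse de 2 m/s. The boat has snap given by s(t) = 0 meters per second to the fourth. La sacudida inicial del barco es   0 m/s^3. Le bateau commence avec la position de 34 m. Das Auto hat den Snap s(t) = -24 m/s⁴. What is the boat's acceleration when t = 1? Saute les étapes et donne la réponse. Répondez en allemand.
Bei t = 1, a = 4.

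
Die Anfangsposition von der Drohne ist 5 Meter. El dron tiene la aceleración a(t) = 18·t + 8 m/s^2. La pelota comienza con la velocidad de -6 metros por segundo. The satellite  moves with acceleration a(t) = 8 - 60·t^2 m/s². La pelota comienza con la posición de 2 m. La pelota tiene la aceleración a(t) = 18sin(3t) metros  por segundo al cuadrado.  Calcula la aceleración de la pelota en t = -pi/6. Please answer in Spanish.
De la ecuación de la aceleración a(t) = 18·sin(3·t), sustituimos t = -pi/6 para obtener a = -18.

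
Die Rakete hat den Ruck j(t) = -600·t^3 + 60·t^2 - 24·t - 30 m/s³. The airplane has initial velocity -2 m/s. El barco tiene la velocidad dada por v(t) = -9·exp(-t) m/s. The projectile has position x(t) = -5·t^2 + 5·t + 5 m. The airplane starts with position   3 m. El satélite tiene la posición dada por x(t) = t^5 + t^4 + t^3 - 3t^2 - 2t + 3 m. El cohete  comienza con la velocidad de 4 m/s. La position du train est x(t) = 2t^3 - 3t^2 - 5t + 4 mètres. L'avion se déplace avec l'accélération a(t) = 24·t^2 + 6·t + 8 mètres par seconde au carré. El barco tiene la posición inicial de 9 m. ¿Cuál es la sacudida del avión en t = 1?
Partiendo de la aceleración a(t) = 24·t^2 + 6·t + 8, tomamos 1 derivada. Derivando la aceleración, obtenemos la sacudida: j(t) = 48·t + 6. Usando j(t) = 48·t + 6 y sustituyendo t = 1, encontramos j = 54.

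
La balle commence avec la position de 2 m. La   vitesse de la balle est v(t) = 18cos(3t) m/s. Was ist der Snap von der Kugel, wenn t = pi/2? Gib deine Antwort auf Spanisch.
Para resolver esto, necesitamos tomar 3 derivadas de nuestra ecuación de la velocidad v(t) = 18·cos(3·t). Derivando la velocidad, obtenemos la aceleración: a(t) = -54·sin(3·t). Tomando d/dt de a(t), encontramos j(t) = -162·cos(3·t). Tomando d/dt de j(t), encontramos s(t) = 486·sin(3·t). Tenemos el snap s(t) = 486·sin(3·t). Sustituyendo t = pi/2: s(pi/2) = -486.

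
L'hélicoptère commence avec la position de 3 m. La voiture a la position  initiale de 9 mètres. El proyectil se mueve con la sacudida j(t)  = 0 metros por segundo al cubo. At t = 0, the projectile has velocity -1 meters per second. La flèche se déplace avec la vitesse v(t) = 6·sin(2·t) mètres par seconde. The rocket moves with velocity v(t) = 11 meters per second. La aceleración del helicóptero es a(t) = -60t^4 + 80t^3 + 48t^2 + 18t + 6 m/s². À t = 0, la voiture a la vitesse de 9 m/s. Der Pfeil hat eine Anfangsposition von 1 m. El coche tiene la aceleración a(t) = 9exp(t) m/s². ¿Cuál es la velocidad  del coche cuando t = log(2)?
Debemos encontrar la integral de nuestra ecuación de la aceleración a(t) = 9·exp(t) 1 vez. La antiderivada de la aceleración, con v(0) = 9, da la velocidad: v(t) = 9·exp(t). Tenemos la velocidad v(t) = 9·exp(t). Sustituyendo t = log(2): v(log(2)) = 18.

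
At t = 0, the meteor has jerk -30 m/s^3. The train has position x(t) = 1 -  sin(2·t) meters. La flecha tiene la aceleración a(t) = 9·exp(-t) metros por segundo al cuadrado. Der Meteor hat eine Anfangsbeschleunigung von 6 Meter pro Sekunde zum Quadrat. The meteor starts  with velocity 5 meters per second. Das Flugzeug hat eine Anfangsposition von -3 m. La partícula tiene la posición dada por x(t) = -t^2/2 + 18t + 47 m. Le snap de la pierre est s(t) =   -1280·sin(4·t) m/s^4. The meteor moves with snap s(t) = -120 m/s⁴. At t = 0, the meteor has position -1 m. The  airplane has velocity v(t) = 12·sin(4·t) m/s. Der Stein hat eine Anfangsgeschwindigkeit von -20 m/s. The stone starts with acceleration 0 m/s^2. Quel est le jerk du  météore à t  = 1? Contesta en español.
Para resolver esto, necesitamos tomar 1 antiderivada de nuestra ecuación del snap s(t) = -120. Tomando ∫s(t)dt y aplicando j(0) = -30, encontramos j(t) = -120·t - 30. Usando j(t) = -120·t - 30 y sustituyendo t = 1, encontramos j = -150.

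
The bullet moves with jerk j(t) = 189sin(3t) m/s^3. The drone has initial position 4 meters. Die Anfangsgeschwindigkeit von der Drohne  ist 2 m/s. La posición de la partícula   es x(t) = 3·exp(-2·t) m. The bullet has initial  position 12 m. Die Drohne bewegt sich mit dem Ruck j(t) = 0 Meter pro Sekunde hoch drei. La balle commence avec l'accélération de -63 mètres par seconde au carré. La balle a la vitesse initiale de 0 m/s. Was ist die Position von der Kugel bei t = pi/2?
Wir müssen das Integral unserer Gleichung für den Ruck j(t) = 189·sin(3·t) 3-mal finden. Durch Integration von dem Ruck und Verwendung der Anfangsbedingung a(0) = -63, erhalten wir a(t) = -63·cos(3·t). Mit ∫a(t)dt und Anwendung von v(0) = 0, finden wir v(t) = -21·sin(3·t). Das Integral von der Geschwindigkeit, mit x(0) = 12, ergibt die Position: x(t) = 7·cos(3·t) + 5. Aus der Gleichung für die Position x(t) = 7·cos(3·t) + 5, setzen wir t = pi/2 ein und erhalten x = 5.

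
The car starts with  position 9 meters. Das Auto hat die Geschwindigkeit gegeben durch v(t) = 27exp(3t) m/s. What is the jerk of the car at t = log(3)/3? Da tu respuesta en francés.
Nous devons dériver notre équation de la vitesse v(t) = 27·exp(3·t) 2 fois. En dérivant la vitesse, nous obtenons l'accélération: a(t) = 81·exp(3·t). La dérivée de l'accélération donne le jerk: j(t) = 243·exp(3·t). De l'équation du jerk j(t) = 243·exp(3·t), nous substituons t = log(3)/3 pour obtenir j = 729.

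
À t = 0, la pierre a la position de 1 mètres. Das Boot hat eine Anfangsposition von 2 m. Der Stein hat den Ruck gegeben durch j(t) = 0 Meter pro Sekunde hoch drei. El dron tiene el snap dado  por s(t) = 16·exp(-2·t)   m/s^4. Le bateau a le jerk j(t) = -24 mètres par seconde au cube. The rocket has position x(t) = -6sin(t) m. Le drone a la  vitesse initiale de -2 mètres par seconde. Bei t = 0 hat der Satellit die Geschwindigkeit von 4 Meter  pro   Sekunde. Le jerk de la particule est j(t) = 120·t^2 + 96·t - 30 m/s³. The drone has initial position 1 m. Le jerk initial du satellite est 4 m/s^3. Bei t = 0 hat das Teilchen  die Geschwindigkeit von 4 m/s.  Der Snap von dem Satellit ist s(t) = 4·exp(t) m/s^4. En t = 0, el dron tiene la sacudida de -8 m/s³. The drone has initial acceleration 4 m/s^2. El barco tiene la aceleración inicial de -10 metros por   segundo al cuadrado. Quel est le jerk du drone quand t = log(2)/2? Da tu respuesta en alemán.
Um dies zu lösen, müssen wir 1 Integral unserer Gleichung für den Snap s(t) = 16·exp(-2·t) finden. Durch Integration von dem Snap und Verwendung der Anfangsbedingung j(0) = -8, erhalten wir j(t) = -8·exp(-2·t). Wir haben den Ruck j(t) = -8·exp(-2·t). Durch Einsetzen von t = log(2)/2: j(log(2)/2) = -4.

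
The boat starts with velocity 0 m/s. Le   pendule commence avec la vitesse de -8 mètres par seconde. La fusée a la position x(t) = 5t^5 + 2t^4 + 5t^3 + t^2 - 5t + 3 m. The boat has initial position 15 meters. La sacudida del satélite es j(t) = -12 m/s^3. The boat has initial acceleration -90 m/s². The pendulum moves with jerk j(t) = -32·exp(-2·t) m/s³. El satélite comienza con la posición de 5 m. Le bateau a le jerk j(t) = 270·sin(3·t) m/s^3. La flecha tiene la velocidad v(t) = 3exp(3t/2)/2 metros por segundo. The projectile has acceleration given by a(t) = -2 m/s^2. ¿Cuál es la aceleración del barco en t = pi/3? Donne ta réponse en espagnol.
Necesitamos integrar nuestra ecuación de la sacudida j(t) = 270·sin(3·t) 1 vez. Integrando la sacudida y usando la condición inicial a(0) = -90, obtenemos a(t) = -90·cos(3·t). Tenemos la aceleración a(t) = -90·cos(3·t). Sustituyendo t = pi/3: a(pi/3) = 90.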